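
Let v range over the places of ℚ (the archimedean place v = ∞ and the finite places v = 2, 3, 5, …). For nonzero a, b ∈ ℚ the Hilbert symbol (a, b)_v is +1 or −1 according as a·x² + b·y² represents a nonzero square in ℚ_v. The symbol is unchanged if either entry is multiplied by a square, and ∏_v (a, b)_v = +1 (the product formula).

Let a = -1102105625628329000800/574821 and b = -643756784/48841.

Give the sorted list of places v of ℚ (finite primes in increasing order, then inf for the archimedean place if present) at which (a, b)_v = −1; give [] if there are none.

Mod squares: a ≡ -376142, b ≡ -332519. Check v ∈ {∞, 2, 3, 5, 11, 13, 17, 19, 23, 37, 43}.
v=19: a=19^2·(≡17), b=19^1·(≡9) mod 19; (17|19)=+1, (9|19)=+1; (−1)^{2·1·9}·(+1)^1·(+1)^2 = +1.
v=17: a=17^-3·(≡2), b=17^-2·(≡2) mod 17; (2|17)=+1, (2|17)=+1; (−1)^{-3·-2·8}·(+1)^-2·(+1)^-3 = +1.
v=23: a=23^1·(≡10), b=23^0·(≡5) mod 23; (10|23)=-1, (5|23)=-1; (−1)^{1·0·11}·(-1)^0·(-1)^1 = -1.
v=37: a=37^3·(≡9), b=37^1·(≡11) mod 37; (9|37)=+1, (11|37)=+1; (−1)^{3·1·18}·(+1)^1·(+1)^3 = +1.
v=2: v_2(a)=5, v_2(b)=4; units ≡ 1, 1 (mod 8); ε·ε+αω+βω = 0·0+5·0+4·0 ≡ 0  ⇒  (a,b)_2 = +1.
v=13: a=13^-1·(≡12), b=13^-2·(≡6) mod 13; (12|13)=+1, (6|13)=-1; (−1)^{-1·-2·6}·(+1)^-2·(-1)^-1 = -1.
v=5: a=5^2·(≡3), b=5^0·(≡1) mod 5; (3|5)=-1, (1|5)=+1; (−1)^{2·0·2}·(-1)^0·(+1)^2 = +1.
v=3: a=3^-2·(≡1), b=3^0·(≡1) mod 3; (1|3)=+1, (1|3)=+1; (−1)^{-2·0·1}·(+1)^0·(+1)^-2 = +1.
v=11: a=11^6·(≡9), b=11^3·(≡6) mod 11; (9|11)=+1, (6|11)=-1; (−1)^{6·3·5}·(+1)^3·(-1)^6 = +1.
v=43: a=43^2·(≡19), b=43^1·(≡42) mod 43; (19|43)=-1, (42|43)=-1; (−1)^{2·1·21}·(-1)^1·(-1)^2 = -1.
v=∞: -376142 < 0 and -332519 < 0  ⇒  (a,b)_∞ = -1.
(-376142, -332519 / ℚ) ramifies at {13, 23, 43, ∞}: a division algebra.

[13, 23, 43, inf]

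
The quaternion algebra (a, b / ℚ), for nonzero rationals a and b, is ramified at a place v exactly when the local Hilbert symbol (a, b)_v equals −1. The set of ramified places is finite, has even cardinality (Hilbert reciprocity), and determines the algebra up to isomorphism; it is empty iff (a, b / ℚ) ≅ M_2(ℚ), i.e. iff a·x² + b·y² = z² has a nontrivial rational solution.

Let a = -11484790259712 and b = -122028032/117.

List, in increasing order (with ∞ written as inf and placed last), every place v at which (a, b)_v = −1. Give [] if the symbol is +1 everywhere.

Mod squares: a ≡ -894102, b ≡ -494. Check v ∈ {∞, 2, 3, 7, 11, 13, 19, 23, 31}.
v=7: a=7^2·(≡1), b=7^2·(≡3) mod 7; (1|7)=+1, (3|7)=-1; (−1)^{2·2·3}·(+1)^2·(-1)^2 = +1.
v=3: a=3^1·(≡1), b=3^-2·(≡1) mod 3; (1|3)=+1, (1|3)=+1; (−1)^{1·-2·1}·(+1)^-2·(+1)^1 = +1.
v=23: a=23^1·(≡5), b=23^0·(≡16) mod 23; (5|23)=-1, (16|23)=+1; (−1)^{1·0·11}·(-1)^0·(+1)^1 = +1.
v=19: a=19^1·(≡17), b=19^1·(≡14) mod 19; (17|19)=+1, (14|19)=-1; (−1)^{1·1·9}·(+1)^1·(-1)^1 = +1.
v=∞: -894102 < 0 and -494 < 0  ⇒  (a,b)_∞ = -1.
v=31: a=31^1·(≡8), b=31^0·(≡5) mod 31; (8|31)=+1, (5|31)=+1; (−1)^{1·0·15}·(+1)^0·(+1)^1 = +1.
v=13: a=13^0·(≡10), b=13^-1·(≡12) mod 13; (10|13)=+1, (12|13)=+1; (−1)^{0·-1·6}·(+1)^-1·(+1)^0 = +1.
v=2: v_2(a)=19, v_2(b)=17; units ≡ 5, 1 (mod 8); ε·ε+αω+βω = 0·0+19·0+17·1 ≡ 1  ⇒  (a,b)_2 = -1.
v=11: a=11^1·(≡10), b=11^0·(≡4) mod 11; (10|11)=-1, (4|11)=+1; (−1)^{1·0·5}·(-1)^0·(+1)^1 = +1.
Ram(-894102, -494) = {2, ∞}; no ℚ_2-point on the conic.

[2, inf]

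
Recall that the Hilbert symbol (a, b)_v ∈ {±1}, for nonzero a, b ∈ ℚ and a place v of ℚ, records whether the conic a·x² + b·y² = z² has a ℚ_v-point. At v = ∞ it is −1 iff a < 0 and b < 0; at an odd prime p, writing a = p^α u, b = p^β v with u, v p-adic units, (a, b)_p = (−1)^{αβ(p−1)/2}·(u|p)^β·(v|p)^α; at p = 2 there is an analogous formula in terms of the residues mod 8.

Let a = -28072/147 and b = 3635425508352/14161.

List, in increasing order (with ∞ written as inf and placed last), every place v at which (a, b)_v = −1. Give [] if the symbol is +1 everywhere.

[3, 11, 23, 31]

Mod squares: a ≡ -174, b ≡ 29340663. Check v ∈ {∞, 2, 3, 7, 11, 17, 23, 29, 31, 43}.
v=43: a=43^0·(≡41), b=43^1·(≡4) mod 43; (41|43)=+1, (4|43)=+1; (−1)^{0·1·21}·(+1)^1·(+1)^0 = +1.
v=17: a=17^0·(≡15), b=17^-2·(≡10) mod 17; (15|17)=+1, (10|17)=-1; (−1)^{0·-2·8}·(+1)^-2·(-1)^0 = +1.
v=31: a=31^0·(≡6), b=31^1·(≡6) mod 31; (6|31)=-1, (6|31)=-1; (−1)^{0·1·15}·(-1)^1·(-1)^0 = -1.
v=∞: -174 < 0 and 29340663 > 0  ⇒  (a,b)_∞ = +1.
v=2: v_2(a)=3, v_2(b)=10; units ≡ 1, 7 (mod 8); ε·ε+αω+βω = 0·1+3·0+10·0 ≡ 0  ⇒  (a,b)_2 = +1.
v=7: a=7^-2·(≡4), b=7^-2·(≡4) mod 7; (4|7)=+1, (4|7)=+1; (−1)^{-2·-2·3}·(+1)^-2·(+1)^-2 = +1.
v=11: a=11^2·(≡8), b=11^3·(≡5) mod 11; (8|11)=-1, (5|11)=+1; (−1)^{2·3·5}·(-1)^3·(+1)^2 = -1.
v=23: a=23^0·(≡14), b=23^1·(≡6) mod 23; (14|23)=-1, (6|23)=+1; (−1)^{0·1·11}·(-1)^1·(+1)^0 = -1.
v=3: a=3^-1·(≡2), b=3^1·(≡2) mod 3; (2|3)=-1, (2|3)=-1; (−1)^{-1·1·1}·(-1)^1·(-1)^-1 = -1.
v=29: a=29^1·(≡9), b=29^1·(≡4) mod 29; (9|29)=+1, (4|29)=+1; (−1)^{1·1·14}·(+1)^1·(+1)^1 = +1.
Ram(-174, 29340663) = {3, 11, 23, 31}; no ℚ_3-point on the conic.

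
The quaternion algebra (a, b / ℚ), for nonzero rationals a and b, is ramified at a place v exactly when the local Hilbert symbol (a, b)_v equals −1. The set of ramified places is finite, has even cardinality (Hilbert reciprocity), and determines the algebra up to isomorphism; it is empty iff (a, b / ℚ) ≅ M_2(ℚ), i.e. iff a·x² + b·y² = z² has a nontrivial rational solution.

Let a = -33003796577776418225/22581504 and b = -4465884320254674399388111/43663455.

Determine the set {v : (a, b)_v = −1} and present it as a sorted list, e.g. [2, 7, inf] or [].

(a, b) ≡ (-41, -974545) mod (ℚ^×)²; places V = {2, 3, 5, 11, 13, 19, 29, 41, 47, ∞}.
(a,b)_11: α=-2, u≡9; β=-3, v≡10 (mod 11); (9|11)=+1, (10|11)=-1; sign (−1)^0·+1^-3·-1^-2 = +1.
(a,b)_19: α=2, u≡16; β=0, v≡3 (mod 19); (16|19)=+1, (3|19)=-1; sign (−1)^0·+1^0·-1^2 = +1.
(a,b)_5: α=2, u≡4; β=-1, v≡4 (mod 5); (4|5)=+1, (4|5)=+1; sign (−1)^0·+1^-1·+1^2 = +1.
(a,b)_47: α=2, u≡37; β=3, v≡19 (mod 47); (37|47)=+1, (19|47)=-1; sign (−1)^0·+1^3·-1^2 = +1.
(a,b)_41: α=3, u≡8; β=6, v≡10 (mod 41); (8|41)=+1, (10|41)=+1; sign (−1)^0·+1^6·+1^3 = +1.
(a,b)_3: α=-6, u≡1; β=-8, v≡2 (mod 3); (1|3)=+1, (2|3)=-1; sign (−1)^0·+1^-8·-1^-6 = +1.
(a,b)_2: α=-8, β=0; u≡7, v≡7 (mod 8); ε(u)ε(v)=1·1, αω(v)=-8·0, βω(u)=0·0; sum ≡ 1  ⇒  -1.
(a,b)_13: α=4, u≡6; β=5, v≡11 (mod 13); (6|13)=-1, (11|13)=-1; sign (−1)^0·-1^5·-1^4 = -1.
(a,b)_29: α=2, u≡26; β=3, v≡28 (mod 29); (26|29)=-1, (28|29)=+1; sign (−1)^0·-1^3·+1^2 = -1.
(a,b)_∞: sgn(-41)=−, sgn(-974545)=−, so -1.
(-41, -974545 / ℚ) ramifies at {2, 13, 29, ∞}: a division algebra.

[2, 13, 29, inf]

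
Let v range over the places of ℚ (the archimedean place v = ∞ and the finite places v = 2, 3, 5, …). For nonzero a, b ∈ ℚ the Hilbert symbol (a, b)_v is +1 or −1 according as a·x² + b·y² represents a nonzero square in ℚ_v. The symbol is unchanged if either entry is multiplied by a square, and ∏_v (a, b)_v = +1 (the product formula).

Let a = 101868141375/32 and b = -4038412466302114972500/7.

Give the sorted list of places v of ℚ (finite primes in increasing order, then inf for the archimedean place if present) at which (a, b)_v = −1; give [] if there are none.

Mod squares: a ≡ 190190, b ≡ -100947. Check v ∈ {∞, 2, 3, 5, 7, 11, 13, 19, 23}.
v=5: a=5^3·(≡3), b=5^4·(≡2) mod 5; (3|5)=-1, (2|5)=-1; (−1)^{3·4·2}·(-1)^4·(-1)^3 = -1.
v=11: a=11^1·(≡1), b=11^1·(≡6) mod 11; (1|11)=+1, (6|11)=-1; (−1)^{1·1·5}·(+1)^1·(-1)^1 = +1.
v=2: v_2(a)=-5, v_2(b)=2; units ≡ 7, 5 (mod 8); ε·ε+αω+βω = 1·0+-5·1+2·0 ≡ 1  ⇒  (a,b)_2 = -1.
v=19: a=19^1·(≡6), b=19^3·(≡4) mod 19; (6|19)=+1, (4|19)=+1; (−1)^{1·3·9}·(+1)^3·(+1)^1 = -1.
v=∞: 190190 > 0 and -100947 < 0  ⇒  (a,b)_∞ = +1.
v=7: a=7^1·(≡3), b=7^-1·(≡5) mod 7; (3|7)=-1, (5|7)=-1; (−1)^{1·-1·3}·(-1)^-1·(-1)^1 = -1.
v=23: a=23^2·(≡4), b=23^5·(≡8) mod 23; (4|23)=+1, (8|23)=+1; (−1)^{2·5·11}·(+1)^5·(+1)^2 = +1.
v=13: a=13^1·(≡5), b=13^2·(≡5) mod 13; (5|13)=-1, (5|13)=-1; (−1)^{1·2·6}·(-1)^2·(-1)^1 = -1.
v=3: a=3^4·(≡2), b=3^9·(≡2) mod 3; (2|3)=-1, (2|3)=-1; (−1)^{4·9·1}·(-1)^9·(-1)^4 = -1.
Ram(190190, -100947) = {2, 3, 5, 7, 13, 19}; no ℚ_2-point on the conic.

[2, 3, 5, 7, 13, 19]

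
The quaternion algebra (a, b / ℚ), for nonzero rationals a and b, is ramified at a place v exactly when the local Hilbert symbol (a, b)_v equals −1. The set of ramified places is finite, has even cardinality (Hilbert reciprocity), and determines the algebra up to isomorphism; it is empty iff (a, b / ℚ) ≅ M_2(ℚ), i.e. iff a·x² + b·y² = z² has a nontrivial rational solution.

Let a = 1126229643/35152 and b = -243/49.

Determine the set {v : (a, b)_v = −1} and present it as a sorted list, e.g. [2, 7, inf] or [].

Mod squares: a ≡ 111111, b ≡ -3. Check v ∈ {∞, 2, 3, 7, 11, 13, 37}.
v=7: a=7^1·(≡2), b=7^-2·(≡2) mod 7; (2|7)=+1, (2|7)=+1; (−1)^{1·-2·3}·(+1)^-2·(+1)^1 = +1.
v=11: a=11^5·(≡9), b=11^0·(≡2) mod 11; (9|11)=+1, (2|11)=-1; (−1)^{5·0·5}·(+1)^0·(-1)^5 = -1.
v=37: a=37^1·(≡17), b=37^0·(≡26) mod 37; (17|37)=-1, (26|37)=+1; (−1)^{1·0·18}·(-1)^0·(+1)^1 = +1.
v=3: a=3^3·(≡2), b=3^5·(≡2) mod 3; (2|3)=-1, (2|3)=-1; (−1)^{3·5·1}·(-1)^5·(-1)^3 = -1.
v=13: a=13^-3·(≡2), b=13^0·(≡3) mod 13; (2|13)=-1, (3|13)=+1; (−1)^{-3·0·6}·(-1)^0·(+1)^-3 = +1.
v=2: v_2(a)=-4, v_2(b)=0; units ≡ 7, 5 (mod 8); ε·ε+αω+βω = 1·0+-4·1+0·0 ≡ 0  ⇒  (a,b)_2 = +1.
v=∞: 111111 > 0 and -3 < 0  ⇒  (a,b)_∞ = +1.
|Ram(111111, -3)| = 2, even; anisotropic at {3, 11}.

[3, 11]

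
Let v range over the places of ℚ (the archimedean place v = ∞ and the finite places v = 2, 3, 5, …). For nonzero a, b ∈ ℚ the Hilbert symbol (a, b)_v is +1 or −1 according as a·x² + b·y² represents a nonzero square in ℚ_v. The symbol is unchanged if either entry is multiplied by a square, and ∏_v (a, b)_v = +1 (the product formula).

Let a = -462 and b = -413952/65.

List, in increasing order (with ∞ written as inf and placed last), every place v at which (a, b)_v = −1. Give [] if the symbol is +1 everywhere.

Mod squares: a ≡ -462, b ≡ -2145. Check v ∈ {∞, 2, 3, 5, 7, 11, 13}.
v=3: a=3^1·(≡2), b=3^1·(≡2) mod 3; (2|3)=-1, (2|3)=-1; (−1)^{1·1·1}·(-1)^1·(-1)^1 = -1.
v=11: a=11^1·(≡2), b=11^1·(≡1) mod 11; (2|11)=-1, (1|11)=+1; (−1)^{1·1·5}·(-1)^1·(+1)^1 = +1.
v=∞: -462 < 0 and -2145 < 0  ⇒  (a,b)_∞ = -1.
v=2: v_2(a)=1, v_2(b)=8; units ≡ 1, 7 (mod 8); ε·ε+αω+βω = 0·1+1·0+8·0 ≡ 0  ⇒  (a,b)_2 = +1.
v=7: a=7^1·(≡4), b=7^2·(≡4) mod 7; (4|7)=+1, (4|7)=+1; (−1)^{1·2·3}·(+1)^2·(+1)^1 = +1.
v=13: a=13^0·(≡6), b=13^-1·(≡4) mod 13; (6|13)=-1, (4|13)=+1; (−1)^{0·-1·6}·(-1)^-1·(+1)^0 = -1.
v=5: a=5^0·(≡3), b=5^-1·(≡1) mod 5; (3|5)=-1, (1|5)=+1; (−1)^{0·-1·2}·(-1)^-1·(+1)^0 = -1.
|Ram(-462, -2145)| = 4, even; anisotropic at {3, 5, 13, ∞}.

[3, 5, 13, inf]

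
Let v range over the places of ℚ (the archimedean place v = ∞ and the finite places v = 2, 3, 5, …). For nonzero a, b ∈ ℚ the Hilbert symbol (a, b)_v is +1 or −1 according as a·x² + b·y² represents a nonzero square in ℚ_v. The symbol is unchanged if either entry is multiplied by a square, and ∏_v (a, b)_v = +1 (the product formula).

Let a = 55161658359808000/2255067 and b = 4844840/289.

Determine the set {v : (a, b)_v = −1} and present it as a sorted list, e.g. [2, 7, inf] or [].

[3, 7]

(a, b) ≡ (390, 10010) mod (ℚ^×)²; places V = {2, 3, 5, 7, 11, 13, 17, 19, ∞}.
(a,b)_13: α=1, u≡1; β=1, v≡3 (mod 13); (1|13)=+1, (3|13)=+1; sign (−1)^0·+1^1·+1^1 = +1.
(a,b)_17: α=-4, u≡4; β=-2, v≡10 (mod 17); (4|17)=+1, (10|17)=-1; sign (−1)^0·+1^-2·-1^-4 = +1.
(a,b)_2: α=17, β=3; u≡3, v≡5 (mod 8); ε(u)ε(v)=1·0, αω(v)=17·1, βω(u)=3·1; sum ≡ 0  ⇒  +1.
(a,b)_7: α=2, u≡5; β=1, v≡1 (mod 7); (5|7)=-1, (1|7)=+1; sign (−1)^0·-1^1·+1^2 = -1.
(a,b)_∞: sgn(390)=+, sgn(10010)=+, so +1.
(a,b)_11: α=4, u≡1; β=3, v≡7 (mod 11); (1|11)=+1, (7|11)=-1; sign (−1)^0·+1^3·-1^4 = +1.
(a,b)_3: α=-3, u≡1; β=0, v≡2 (mod 3); (1|3)=+1, (2|3)=-1; sign (−1)^0·+1^0·-1^-3 = -1.
(a,b)_5: α=3, u≡2; β=1, v≡2 (mod 5); (2|5)=-1, (2|5)=-1; sign (−1)^0·-1^1·-1^3 = +1.
(a,b)_19: α=2, u≡12; β=0, v≡17 (mod 19); (12|19)=-1, (17|19)=+1; sign (−1)^0·-1^0·+1^2 = +1.
(390, 10010 / ℚ) ramifies at {3, 7}: a division algebra.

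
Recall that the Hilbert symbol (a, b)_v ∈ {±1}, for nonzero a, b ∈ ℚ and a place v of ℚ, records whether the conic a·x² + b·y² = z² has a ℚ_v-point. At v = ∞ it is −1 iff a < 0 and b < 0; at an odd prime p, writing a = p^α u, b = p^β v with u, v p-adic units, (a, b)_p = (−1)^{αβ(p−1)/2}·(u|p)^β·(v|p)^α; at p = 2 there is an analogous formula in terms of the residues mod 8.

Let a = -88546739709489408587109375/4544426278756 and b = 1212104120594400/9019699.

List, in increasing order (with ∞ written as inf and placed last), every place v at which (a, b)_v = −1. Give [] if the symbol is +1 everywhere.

[3, 11, 19, 29]

Mod squares: a ≡ -1023, b ≡ 3306. Check v ∈ {∞, 2, 3, 5, 7, 11, 13, 17, 19, 29, 31, 41, 43, 53}.
v=41: a=41^2·(≡39), b=41^0·(≡27) mod 41; (39|41)=+1, (27|41)=-1; (−1)^{2·0·20}·(+1)^0·(-1)^2 = +1.
v=53: a=53^-2·(≡25), b=53^-2·(≡22) mod 53; (25|53)=+1, (22|53)=-1; (−1)^{-2·-2·26}·(+1)^-2·(-1)^-2 = +1.
v=19: a=19^0·(≡2), b=19^-1·(≡15) mod 19; (2|19)=-1, (15|19)=-1; (−1)^{0·-1·9}·(-1)^-1·(-1)^0 = -1.
v=43: a=43^2·(≡24), b=43^2·(≡38) mod 43; (24|43)=+1, (38|43)=+1; (−1)^{2·2·21}·(+1)^2·(+1)^2 = +1.
v=5: a=5^8·(≡2), b=5^2·(≡4) mod 5; (2|5)=-1, (4|5)=+1; (−1)^{8·2·2}·(-1)^2·(+1)^8 = +1.
v=13: a=13^-4·(≡9), b=13^-2·(≡12) mod 13; (9|13)=+1, (12|13)=+1; (−1)^{-4·-2·6}·(+1)^-2·(+1)^-4 = +1.
v=11: a=11^3·(≡2), b=11^2·(≡10) mod 11; (2|11)=-1, (10|11)=-1; (−1)^{3·2·5}·(-1)^2·(-1)^3 = -1.
v=29: a=29^2·(≡26), b=29^1·(≡12) mod 29; (26|29)=-1, (12|29)=-1; (−1)^{2·1·14}·(-1)^1·(-1)^2 = -1.
v=17: a=17^-2·(≡12), b=17^0·(≡13) mod 17; (12|17)=-1, (13|17)=+1; (−1)^{-2·0·8}·(-1)^0·(+1)^-2 = +1.
v=3: a=3^7·(≡1), b=3^5·(≡1) mod 3; (1|3)=+1, (1|3)=+1; (−1)^{7·5·1}·(+1)^5·(+1)^7 = -1.
v=31: a=31^3·(≡12), b=31^2·(≡4) mod 31; (12|31)=-1, (4|31)=+1; (−1)^{3·2·15}·(-1)^2·(+1)^3 = +1.
v=2: v_2(a)=-2, v_2(b)=5; units ≡ 1, 5 (mod 8); ε·ε+αω+βω = 0·0+-2·1+5·0 ≡ 0  ⇒  (a,b)_2 = +1.
v=∞: -1023 < 0 and 3306 > 0  ⇒  (a,b)_∞ = +1.
v=7: a=7^-2·(≡6), b=7^0·(≡4) mod 7; (6|7)=-1, (4|7)=+1; (−1)^{-2·0·3}·(-1)^0·(+1)^-2 = +1.
(-1023, 3306 / ℚ) ramifies at {3, 11, 19, 29}: a division algebra.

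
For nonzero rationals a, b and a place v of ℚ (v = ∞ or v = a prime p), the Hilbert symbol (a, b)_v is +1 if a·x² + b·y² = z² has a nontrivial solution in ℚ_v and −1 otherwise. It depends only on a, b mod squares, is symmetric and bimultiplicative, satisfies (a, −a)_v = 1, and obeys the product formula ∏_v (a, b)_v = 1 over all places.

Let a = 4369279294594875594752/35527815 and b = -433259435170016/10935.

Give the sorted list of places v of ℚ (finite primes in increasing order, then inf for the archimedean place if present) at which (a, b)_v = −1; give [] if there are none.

[2, 5, 7, 13, 17, 23]

(a, b) ≡ (33090330, -210) mod (ℚ^×)²; places V = {2, 3, 5, 7, 13, 17, 19, 23, 29, 31, ∞}.
(a,b)_29: α=2, u≡13; β=2, v≡5 (mod 29); (13|29)=+1, (5|29)=+1; sign (−1)^0·+1^2·+1^2 = +1.
(a,b)_∞: sgn(33090330)=+, sgn(-210)=−, so +1.
(a,b)_13: α=3, u≡3; β=2, v≡2 (mod 13); (3|13)=+1, (2|13)=-1; sign (−1)^0·+1^2·-1^3 = -1.
(a,b)_3: α=-9, u≡1; β=-7, v≡2 (mod 3); (1|3)=+1, (2|3)=-1; sign (−1)^1·+1^-7·-1^-9 = +1.
(a,b)_31: α=3, u≡5; β=2, v≡16 (mod 31); (5|31)=+1, (16|31)=+1; sign (−1)^0·+1^2·+1^3 = +1.
(a,b)_5: α=-1, u≡4; β=-1, v≡2 (mod 5); (4|5)=+1, (2|5)=-1; sign (−1)^0·+1^-1·-1^-1 = -1.
(a,b)_23: α=1, u≡14; β=0, v≡22 (mod 23); (14|23)=-1, (22|23)=-1; sign (−1)^0·-1^0·-1^1 = -1.
(a,b)_19: α=-2, u≡16; β=0, v≡2 (mod 19); (16|19)=+1, (2|19)=-1; sign (−1)^0·+1^0·-1^-2 = +1.
(a,b)_17: α=3, u≡3; β=2, v≡11 (mod 17); (3|17)=-1, (11|17)=-1; sign (−1)^0·-1^2·-1^3 = -1.
(a,b)_2: α=11, β=5; u≡5, v≡7 (mod 8); ε(u)ε(v)=0·1, αω(v)=11·0, βω(u)=5·1; sum ≡ 1  ⇒  -1.
(a,b)_7: α=3, u≡6; β=3, v≡5 (mod 7); (6|7)=-1, (5|7)=-1; sign (−1)^1·-1^3·-1^3 = -1.
(33090330, -210 / ℚ) ramifies at {2, 5, 7, 13, 17, 23}: a division algebra.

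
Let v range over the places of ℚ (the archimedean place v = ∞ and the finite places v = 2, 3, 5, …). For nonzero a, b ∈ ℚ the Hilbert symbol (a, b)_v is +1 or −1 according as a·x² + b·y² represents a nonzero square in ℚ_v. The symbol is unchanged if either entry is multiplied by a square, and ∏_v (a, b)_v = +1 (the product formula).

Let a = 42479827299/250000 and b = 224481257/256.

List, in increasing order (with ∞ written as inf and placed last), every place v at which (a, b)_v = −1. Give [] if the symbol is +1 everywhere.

[3, 7, 19, 23, 29, 37]

Mod squares: a ≡ 182091, b ≡ 1855217. Check v ∈ {∞, 2, 3, 5, 7, 11, 13, 19, 23, 29, 37}.
v=13: a=13^1·(≡5), b=13^1·(≡5) mod 13; (5|13)=-1, (5|13)=-1; (−1)^{1·1·6}·(-1)^1·(-1)^1 = +1.
v=5: a=5^-6·(≡4), b=5^0·(≡2) mod 5; (4|5)=+1, (2|5)=-1; (−1)^{-6·0·2}·(+1)^0·(-1)^-6 = +1.
v=19: a=19^0·(≡8), b=19^1·(≡10) mod 19; (8|19)=-1, (10|19)=-1; (−1)^{0·1·9}·(-1)^1·(-1)^0 = -1.
v=2: v_2(a)=-4, v_2(b)=-8; units ≡ 3, 1 (mod 8); ε·ε+αω+βω = 1·0+-4·0+-8·1 ≡ 0  ⇒  (a,b)_2 = +1.
v=∞: 182091 > 0 and 1855217 > 0  ⇒  (a,b)_∞ = +1.
v=3: a=3^3·(≡1), b=3^0·(≡2) mod 3; (1|3)=+1, (2|3)=-1; (−1)^{3·0·1}·(+1)^0·(-1)^3 = -1.
v=23: a=23^3·(≡21), b=23^0·(≡5) mod 23; (21|23)=-1, (5|23)=-1; (−1)^{3·0·11}·(-1)^0·(-1)^3 = -1.
v=7: a=7^3·(≡4), b=7^1·(≡2) mod 7; (4|7)=+1, (2|7)=+1; (−1)^{3·1·3}·(+1)^1·(+1)^3 = -1.
v=29: a=29^1·(≡17), b=29^1·(≡1) mod 29; (17|29)=-1, (1|29)=+1; (−1)^{1·1·14}·(-1)^1·(+1)^1 = -1.
v=37: a=37^0·(≡2), b=37^1·(≡17) mod 37; (2|37)=-1, (17|37)=-1; (−1)^{0·1·18}·(-1)^1·(-1)^0 = -1.
v=11: a=11^0·(≡10), b=11^2·(≡4) mod 11; (10|11)=-1, (4|11)=+1; (−1)^{0·2·5}·(-1)^2·(+1)^0 = +1.
(182091, 1855217 / ℚ) ramifies at {3, 7, 19, 23, 29, 37}: a division algebra.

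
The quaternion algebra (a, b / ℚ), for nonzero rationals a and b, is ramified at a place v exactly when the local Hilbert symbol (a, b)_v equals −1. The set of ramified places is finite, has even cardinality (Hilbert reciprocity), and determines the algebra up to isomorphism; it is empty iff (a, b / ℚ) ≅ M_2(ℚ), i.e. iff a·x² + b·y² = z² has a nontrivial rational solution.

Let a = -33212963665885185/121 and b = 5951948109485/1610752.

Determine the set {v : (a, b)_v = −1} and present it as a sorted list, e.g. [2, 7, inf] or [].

[3, 5]

Mod squares: a ≡ -343785, b ≡ 53105. Check v ∈ {∞, 2, 3, 5, 7, 11, 13, 19, 41, 43}.
v=41: a=41^3·(≡4), b=41^2·(≡21) mod 41; (4|41)=+1, (21|41)=+1; (−1)^{3·2·20}·(+1)^2·(+1)^3 = +1.
v=∞: -343785 < 0 and 53105 > 0  ⇒  (a,b)_∞ = +1.
v=13: a=13^1·(≡1), b=13^-1·(≡1) mod 13; (1|13)=+1, (1|13)=+1; (−1)^{1·-1·6}·(+1)^-1·(+1)^1 = +1.
v=5: a=5^1·(≡3), b=5^1·(≡1) mod 5; (3|5)=-1, (1|5)=+1; (−1)^{1·1·2}·(-1)^1·(+1)^1 = -1.
v=43: a=43^1·(≡26), b=43^1·(≡24) mod 43; (26|43)=-1, (24|43)=+1; (−1)^{1·1·21}·(-1)^1·(+1)^1 = +1.
v=3: a=3^3·(≡2), b=3^0·(≡2) mod 3; (2|3)=-1, (2|3)=-1; (−1)^{3·0·1}·(-1)^0·(-1)^3 = -1.
v=7: a=7^2·(≡5), b=7^4·(≡3) mod 7; (5|7)=-1, (3|7)=-1; (−1)^{2·4·3}·(-1)^4·(-1)^2 = +1.
v=19: a=19^4·(≡16), b=19^3·(≡14) mod 19; (16|19)=+1, (14|19)=-1; (−1)^{4·3·9}·(+1)^3·(-1)^4 = +1.
v=11: a=11^-2·(≡5), b=11^-2·(≡2) mod 11; (5|11)=+1, (2|11)=-1; (−1)^{-2·-2·5}·(+1)^-2·(-1)^-2 = +1.
v=2: v_2(a)=0, v_2(b)=-10; units ≡ 7, 1 (mod 8); ε·ε+αω+βω = 1·0+0·0+-10·0 ≡ 0  ⇒  (a,b)_2 = +1.
(-343785, 53105 / ℚ) ramifies at {3, 5}: a division algebra.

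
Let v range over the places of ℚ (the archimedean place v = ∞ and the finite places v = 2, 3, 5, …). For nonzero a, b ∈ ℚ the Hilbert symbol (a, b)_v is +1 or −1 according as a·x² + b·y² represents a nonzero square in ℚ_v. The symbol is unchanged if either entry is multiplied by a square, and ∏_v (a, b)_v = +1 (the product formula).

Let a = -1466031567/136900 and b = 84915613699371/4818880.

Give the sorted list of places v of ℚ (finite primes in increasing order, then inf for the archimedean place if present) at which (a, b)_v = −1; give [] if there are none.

[5, 17]

Mod squares: a ≡ -3927, b ≡ 5005. Check v ∈ {∞, 2, 3, 5, 7, 11, 13, 17, 31, 37, 47}.
v=5: a=5^-2·(≡3), b=5^-1·(≡1) mod 5; (3|5)=-1, (1|5)=+1; (−1)^{-2·-1·2}·(-1)^-1·(+1)^-2 = -1.
v=17: a=17^1·(≡10), b=17^2·(≡3) mod 17; (10|17)=-1, (3|17)=-1; (−1)^{1·2·8}·(-1)^2·(-1)^1 = -1.
v=31: a=31^0·(≡1), b=31^2·(≡9) mod 31; (1|31)=+1, (9|31)=+1; (−1)^{0·2·15}·(+1)^2·(+1)^0 = +1.
v=11: a=11^1·(≡8), b=11^-1·(≡3) mod 11; (8|11)=-1, (3|11)=+1; (−1)^{1·-1·5}·(-1)^-1·(+1)^1 = +1.
v=3: a=3^1·(≡2), b=3^2·(≡1) mod 3; (2|3)=-1, (1|3)=+1; (−1)^{1·2·1}·(-1)^2·(+1)^1 = +1.
v=47: a=47^2·(≡32), b=47^2·(≡29) mod 47; (32|47)=+1, (29|47)=-1; (−1)^{2·2·23}·(+1)^2·(-1)^2 = +1.
v=13: a=13^2·(≡4), b=13^3·(≡7) mod 13; (4|13)=+1, (7|13)=-1; (−1)^{2·3·6}·(+1)^3·(-1)^2 = +1.
v=7: a=7^1·(≡3), b=7^1·(≡1) mod 7; (3|7)=-1, (1|7)=+1; (−1)^{1·1·3}·(-1)^1·(+1)^1 = +1.
v=2: v_2(a)=-2, v_2(b)=-6; units ≡ 1, 5 (mod 8); ε·ε+αω+βω = 0·0+-2·1+-6·0 ≡ 0  ⇒  (a,b)_2 = +1.
v=∞: -3927 < 0 and 5005 > 0  ⇒  (a,b)_∞ = +1.
v=37: a=37^-2·(≡6), b=37^-2·(≡11) mod 37; (6|37)=-1, (11|37)=+1; (−1)^{-2·-2·18}·(-1)^-2·(+1)^-2 = +1.
Ram(-3927, 5005) = {5, 17}; no ℚ_5-point on the conic.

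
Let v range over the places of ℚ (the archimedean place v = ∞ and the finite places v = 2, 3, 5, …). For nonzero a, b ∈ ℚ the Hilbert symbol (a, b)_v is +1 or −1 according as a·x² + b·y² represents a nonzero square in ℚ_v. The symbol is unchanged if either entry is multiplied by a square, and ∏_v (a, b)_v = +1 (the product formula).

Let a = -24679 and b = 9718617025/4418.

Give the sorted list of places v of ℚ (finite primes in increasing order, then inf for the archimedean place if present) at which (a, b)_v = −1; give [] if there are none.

[13, 23]

(a, b) ≡ (-24679, 962) mod (ℚ^×)²; places V = {2, 5, 13, 23, 29, 31, 37, 47, ∞}.
(a,b)_23: α=1, u≡8; β=0, v≡15 (mod 23); (8|23)=+1, (15|23)=-1; sign (−1)^0·+1^0·-1^1 = -1.
(a,b)_5: α=0, u≡1; β=2, v≡2 (mod 5); (1|5)=+1, (2|5)=-1; sign (−1)^0·+1^2·-1^0 = +1.
(a,b)_∞: sgn(-24679)=−, sgn(962)=+, so +1.
(a,b)_13: α=0, u≡8; β=1, v≡9 (mod 13); (8|13)=-1, (9|13)=+1; sign (−1)^0·-1^1·+1^0 = -1.
(a,b)_47: α=0, u≡43; β=-2, v≡15 (mod 47); (43|47)=-1, (15|47)=-1; sign (−1)^0·-1^-2·-1^0 = +1.
(a,b)_37: α=1, u≡36; β=1, v≡7 (mod 37); (36|37)=+1, (7|37)=+1; sign (−1)^0·+1^1·+1^1 = +1.
(a,b)_2: α=0, β=-1; u≡1, v≡1 (mod 8); ε(u)ε(v)=0·0, αω(v)=0·0, βω(u)=-1·0; sum ≡ 0  ⇒  +1.
(a,b)_31: α=0, u≡28; β=2, v≡7 (mod 31); (28|31)=+1, (7|31)=+1; sign (−1)^0·+1^2·+1^0 = +1.
(a,b)_29: α=1, u≡19; β=2, v≡25 (mod 29); (19|29)=-1, (25|29)=+1; sign (−1)^0·-1^2·+1^1 = +1.
(-24679, 962 / ℚ) ramifies at {13, 23}: a division algebra.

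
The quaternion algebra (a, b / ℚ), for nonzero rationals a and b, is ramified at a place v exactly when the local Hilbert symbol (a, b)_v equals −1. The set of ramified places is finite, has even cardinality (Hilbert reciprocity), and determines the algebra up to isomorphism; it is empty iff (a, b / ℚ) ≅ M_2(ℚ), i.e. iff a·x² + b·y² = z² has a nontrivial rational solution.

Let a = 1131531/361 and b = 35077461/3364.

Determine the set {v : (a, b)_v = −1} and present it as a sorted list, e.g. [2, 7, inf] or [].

[3, 23]

Mod squares: a ≡ 2139, b ≡ 69. Check v ∈ {∞, 2, 3, 19, 23, 29, 31}.
v=3: a=3^1·(≡2), b=3^1·(≡2) mod 3; (2|3)=-1, (2|3)=-1; (−1)^{1·1·1}·(-1)^1·(-1)^1 = -1.
v=19: a=19^-2·(≡5), b=19^0·(≡3) mod 19; (5|19)=+1, (3|19)=-1; (−1)^{-2·0·9}·(+1)^0·(-1)^-2 = +1.
v=2: v_2(a)=0, v_2(b)=-2; units ≡ 3, 5 (mod 8); ε·ε+αω+βω = 1·0+0·1+-2·1 ≡ 0  ⇒  (a,b)_2 = +1.
v=23: a=23^3·(≡13), b=23^3·(≡9) mod 23; (13|23)=+1, (9|23)=+1; (−1)^{3·3·11}·(+1)^3·(+1)^3 = -1.
v=29: a=29^0·(≡23), b=29^-2·(≡19) mod 29; (23|29)=+1, (19|29)=-1; (−1)^{0·-2·14}·(+1)^-2·(-1)^0 = +1.
v=31: a=31^1·(≡10), b=31^2·(≡28) mod 31; (10|31)=+1, (28|31)=+1; (−1)^{1·2·15}·(+1)^2·(+1)^1 = +1.
v=∞: 2139 > 0 and 69 > 0  ⇒  (a,b)_∞ = +1.
(2139, 69 / ℚ) ramifies at {3, 23}: a division algebra.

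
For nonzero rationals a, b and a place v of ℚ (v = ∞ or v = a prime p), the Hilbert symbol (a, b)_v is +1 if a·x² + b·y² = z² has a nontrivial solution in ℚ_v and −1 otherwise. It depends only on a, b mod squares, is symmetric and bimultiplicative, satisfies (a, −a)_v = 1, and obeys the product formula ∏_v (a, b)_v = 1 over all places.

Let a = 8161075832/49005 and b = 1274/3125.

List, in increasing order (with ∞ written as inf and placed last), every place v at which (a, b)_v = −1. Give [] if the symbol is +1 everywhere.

[2, 5, 23, 29]

(a, b) ≡ (86710, 130) mod (ℚ^×)²; places V = {2, 3, 5, 7, 11, 13, 23, 29, ∞}.
(a,b)_∞: sgn(86710)=+, sgn(130)=+, so +1.
(a,b)_23: α=1, u≡10; β=0, v≡20 (mod 23); (10|23)=-1, (20|23)=-1; sign (−1)^0·-1^0·-1^1 = -1.
(a,b)_3: α=-4, u≡1; β=0, v≡1 (mod 3); (1|3)=+1, (1|3)=+1; sign (−1)^0·+1^0·+1^-4 = +1.
(a,b)_7: α=6, u≡1; β=2, v≡4 (mod 7); (1|7)=+1, (4|7)=+1; sign (−1)^0·+1^2·+1^6 = +1.
(a,b)_2: α=3, β=1; u≡3, v≡1 (mod 8); ε(u)ε(v)=1·0, αω(v)=3·0, βω(u)=1·1; sum ≡ 1  ⇒  -1.
(a,b)_5: α=-1, u≡2; β=-5, v≡4 (mod 5); (2|5)=-1, (4|5)=+1; sign (−1)^0·-1^-5·+1^-1 = -1.
(a,b)_11: α=-2, u≡7; β=0, v≡9 (mod 11); (7|11)=-1, (9|11)=+1; sign (−1)^0·-1^0·+1^-2 = +1.
(a,b)_13: α=1, u≡9; β=1, v≡4 (mod 13); (9|13)=+1, (4|13)=+1; sign (−1)^0·+1^1·+1^1 = +1.
(a,b)_29: α=1, u≡17; β=0, v≡21 (mod 29); (17|29)=-1, (21|29)=-1; sign (−1)^0·-1^0·-1^1 = -1.
(86710, 130 / ℚ) ramifies at {2, 5, 23, 29}: a division algebra.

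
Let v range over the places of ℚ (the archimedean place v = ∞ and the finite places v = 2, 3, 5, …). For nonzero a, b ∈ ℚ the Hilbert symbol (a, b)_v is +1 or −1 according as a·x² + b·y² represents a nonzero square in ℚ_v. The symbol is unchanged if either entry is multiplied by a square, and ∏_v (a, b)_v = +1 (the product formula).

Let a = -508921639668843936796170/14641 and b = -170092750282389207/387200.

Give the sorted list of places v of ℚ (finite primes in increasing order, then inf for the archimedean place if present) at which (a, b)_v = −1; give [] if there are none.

(a, b) ≡ (-2730, -1326) mod (ℚ^×)²; places V = {2, 3, 5, 7, 11, 13, 17, 41, 53, ∞}.
(a,b)_41: α=2, u≡38; β=2, v≡35 (mod 41); (38|41)=-1, (35|41)=-1; sign (−1)^0·-1^2·-1^2 = +1.
(a,b)_13: α=5, u≡6; β=3, v≡6 (mod 13); (6|13)=-1, (6|13)=-1; sign (−1)^0·-1^3·-1^5 = +1.
(a,b)_3: α=15, u≡2; β=9, v≡2 (mod 3); (2|3)=-1, (2|3)=-1; sign (−1)^1·-1^9·-1^15 = -1.
(a,b)_5: α=1, u≡1; β=-2, v≡1 (mod 5); (1|5)=+1, (1|5)=+1; sign (−1)^0·+1^-2·+1^1 = +1.
(a,b)_∞: sgn(-2730)=−, sgn(-1326)=−, so -1.
(a,b)_53: α=2, u≡45; β=2, v≡11 (mod 53); (45|53)=-1, (11|53)=+1; sign (−1)^0·-1^2·+1^2 = +1.
(a,b)_11: α=-4, u≡3; β=-2, v≡9 (mod 11); (3|11)=+1, (9|11)=+1; sign (−1)^0·+1^-2·+1^-4 = +1.
(a,b)_7: α=1, u≡4; β=2, v≡4 (mod 7); (4|7)=+1, (4|7)=+1; sign (−1)^0·+1^2·+1^1 = +1.
(a,b)_17: α=2, u≡6; β=1, v≡7 (mod 17); (6|17)=-1, (7|17)=-1; sign (−1)^0·-1^1·-1^2 = -1.
(a,b)_2: α=1, β=-7; u≡3, v≡1 (mod 8); ε(u)ε(v)=1·0, αω(v)=1·0, βω(u)=-7·1; sum ≡ 1  ⇒  -1.
|Ram(-2730, -1326)| = 4, even; anisotropic at {2, 3, 17, ∞}.

[2, 3, 17, inf]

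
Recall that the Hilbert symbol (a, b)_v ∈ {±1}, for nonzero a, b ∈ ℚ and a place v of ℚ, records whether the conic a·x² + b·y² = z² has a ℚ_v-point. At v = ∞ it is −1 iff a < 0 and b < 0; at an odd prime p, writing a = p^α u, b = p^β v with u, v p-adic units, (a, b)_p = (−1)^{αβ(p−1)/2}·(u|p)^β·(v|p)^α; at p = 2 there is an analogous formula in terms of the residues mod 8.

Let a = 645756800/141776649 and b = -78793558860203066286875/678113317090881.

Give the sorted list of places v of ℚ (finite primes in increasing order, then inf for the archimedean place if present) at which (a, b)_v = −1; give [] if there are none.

[2, 13]

Mod squares: a ≡ 1118, b ≡ -16211. Check v ∈ {∞, 2, 3, 5, 7, 13, 19, 23, 29, 43}.
v=23: a=23^0·(≡20), b=23^2·(≡8) mod 23; (20|23)=-1, (8|23)=+1; (−1)^{0·2·11}·(-1)^2·(+1)^0 = +1.
v=43: a=43^1·(≡39), b=43^3·(≡11) mod 43; (39|43)=-1, (11|43)=+1; (−1)^{1·3·21}·(-1)^3·(+1)^1 = +1.
v=∞: 1118 > 0 and -16211 < 0  ⇒  (a,b)_∞ = +1.
v=13: a=13^1·(≡2), b=13^3·(≡10) mod 13; (2|13)=-1, (10|13)=+1; (−1)^{1·3·6}·(-1)^3·(+1)^1 = -1.
v=29: a=29^0·(≡4), b=29^1·(≡19) mod 29; (4|29)=+1, (19|29)=-1; (−1)^{0·1·14}·(+1)^1·(-1)^0 = +1.
v=19: a=19^2·(≡6), b=19^6·(≡2) mod 19; (6|19)=+1, (2|19)=-1; (−1)^{2·6·9}·(+1)^6·(-1)^2 = +1.
v=2: v_2(a)=7, v_2(b)=0; units ≡ 7, 5 (mod 8); ε·ε+αω+βω = 1·0+7·1+0·0 ≡ 1  ⇒  (a,b)_2 = -1.
v=7: a=7^-4·(≡6), b=7^-4·(≡1) mod 7; (6|7)=-1, (1|7)=+1; (−1)^{-4·-4·3}·(-1)^-4·(+1)^-4 = +1.
v=5: a=5^2·(≡3), b=5^4·(≡1) mod 5; (3|5)=-1, (1|5)=+1; (−1)^{2·4·2}·(-1)^4·(+1)^2 = +1.
v=3: a=3^-10·(≡2), b=3^-24·(≡1) mod 3; (2|3)=-1, (1|3)=+1; (−1)^{-10·-24·1}·(-1)^-24·(+1)^-10 = +1.
Ram(1118, -16211) = {2, 13}; no ℚ_2-point on the conic.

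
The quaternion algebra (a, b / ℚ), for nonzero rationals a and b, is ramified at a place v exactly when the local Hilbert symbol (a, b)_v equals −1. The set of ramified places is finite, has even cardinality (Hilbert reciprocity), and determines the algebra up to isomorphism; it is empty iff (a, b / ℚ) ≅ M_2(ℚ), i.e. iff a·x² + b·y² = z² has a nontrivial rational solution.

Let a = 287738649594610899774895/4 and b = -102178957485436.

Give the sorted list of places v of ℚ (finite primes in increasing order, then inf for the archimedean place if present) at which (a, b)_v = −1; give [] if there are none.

[13, 17, 29, 31]

(a, b) ≡ (56695, -198679) mod (ℚ^×)²; places V = {2, 5, 13, 17, 23, 29, 31, ∞}.
(a,b)_2: α=-2, β=2; u≡7, v≡1 (mod 8); ε(u)ε(v)=1·0, αω(v)=-2·0, βω(u)=2·0; sum ≡ 0  ⇒  +1.
(a,b)_17: α=5, u≡3; β=3, v≡15 (mod 17); (3|17)=-1, (15|17)=+1; sign (−1)^0·-1^3·+1^5 = -1.
(a,b)_5: α=1, u≡1; β=0, v≡4 (mod 5); (1|5)=+1, (4|5)=+1; sign (−1)^0·+1^0·+1^1 = +1.
(a,b)_13: α=2, u≡2; β=1, v≡11 (mod 13); (2|13)=-1, (11|13)=-1; sign (−1)^0·-1^1·-1^2 = -1.
(a,b)_31: α=2, u≡26; β=1, v≡18 (mod 31); (26|31)=-1, (18|31)=+1; sign (−1)^0·-1^1·+1^2 = -1.
(a,b)_∞: sgn(56695)=+, sgn(-198679)=−, so +1.
(a,b)_23: α=3, u≡16; β=2, v≡1 (mod 23); (16|23)=+1, (1|23)=+1; sign (−1)^0·+1^2·+1^3 = +1.
(a,b)_29: α=5, u≡15; β=3, v≡22 (mod 29); (15|29)=-1, (22|29)=+1; sign (−1)^0·-1^3·+1^5 = -1.
Ram(56695, -198679) = {13, 17, 29, 31}; no ℚ_13-point on the conic.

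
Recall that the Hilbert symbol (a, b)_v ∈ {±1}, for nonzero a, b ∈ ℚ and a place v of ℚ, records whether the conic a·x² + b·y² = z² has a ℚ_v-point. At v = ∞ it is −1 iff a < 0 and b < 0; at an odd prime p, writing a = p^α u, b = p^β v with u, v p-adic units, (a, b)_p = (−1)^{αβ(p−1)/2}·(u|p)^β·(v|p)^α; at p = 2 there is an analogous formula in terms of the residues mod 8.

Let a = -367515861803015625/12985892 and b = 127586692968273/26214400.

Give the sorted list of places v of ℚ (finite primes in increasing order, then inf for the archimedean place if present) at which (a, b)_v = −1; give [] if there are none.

(a, b) ≡ (-138196281, 12359017) mod (ℚ^×)²; places V = {2, 3, 5, 7, 11, 17, 19, 23, 29, 41, 43, 53, ∞}.
(a,b)_41: α=1, u≡1; β=0, v≡39 (mod 41); (1|41)=+1, (39|41)=+1; sign (−1)^0·+1^0·+1^1 = +1.
(a,b)_3: α=11, u≡2; β=6, v≡1 (mod 3); (2|3)=-1, (1|3)=+1; sign (−1)^0·-1^6·+1^11 = +1.
(a,b)_23: α=-2, u≡2; β=0, v≡9 (mod 23); (2|23)=+1, (9|23)=+1; sign (−1)^0·+1^0·+1^-2 = +1.
(a,b)_7: α=2, u≡2; β=2, v≡6 (mod 7); (2|7)=+1, (6|7)=-1; sign (−1)^0·+1^2·-1^2 = +1.
(a,b)_19: α=-2, u≡3; β=0, v≡5 (mod 19); (3|19)=-1, (5|19)=+1; sign (−1)^0·-1^0·+1^-2 = +1.
(a,b)_5: α=6, u≡1; β=-2, v≡3 (mod 5); (1|5)=+1, (3|5)=-1; sign (−1)^0·+1^-2·-1^6 = +1.
(a,b)_11: α=0, u≡10; β=1, v≡6 (mod 11); (10|11)=-1, (6|11)=-1; sign (−1)^0·-1^1·-1^0 = -1.
(a,b)_53: α=1, u≡16; β=1, v≡28 (mod 53); (16|53)=+1, (28|53)=+1; sign (−1)^0·+1^1·+1^1 = +1.
(a,b)_17: α=-1, u≡14; β=3, v≡2 (mod 17); (14|17)=-1, (2|17)=+1; sign (−1)^0·-1^3·+1^-1 = -1.
(a,b)_2: α=-2, β=-20; u≡7, v≡1 (mod 8); ε(u)ε(v)=1·0, αω(v)=-2·0, βω(u)=-20·0; sum ≡ 0  ⇒  +1.
(a,b)_29: α=1, u≡16; β=1, v≡27 (mod 29); (16|29)=+1, (27|29)=-1; sign (−1)^0·+1^1·-1^1 = -1.
(a,b)_43: α=1, u≡42; β=1, v≡26 (mod 43); (42|43)=-1, (26|43)=-1; sign (−1)^1·-1^1·-1^1 = -1.
(a,b)_∞: sgn(-138196281)=−, sgn(12359017)=+, so +1.
(-138196281, 12359017 / ℚ) ramifies at {11, 17, 29, 43}: a division algebra.

[11, 17, 29, 43]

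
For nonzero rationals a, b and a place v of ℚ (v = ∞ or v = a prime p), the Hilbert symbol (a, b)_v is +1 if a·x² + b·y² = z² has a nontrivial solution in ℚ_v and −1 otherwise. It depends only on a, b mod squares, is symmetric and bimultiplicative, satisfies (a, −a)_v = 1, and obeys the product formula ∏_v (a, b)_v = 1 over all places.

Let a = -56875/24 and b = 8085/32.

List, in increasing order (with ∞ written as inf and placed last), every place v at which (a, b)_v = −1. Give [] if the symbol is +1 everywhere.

Mod squares: a ≡ -546, b ≡ 330. Check v ∈ {∞, 2, 3, 5, 7, 11, 13}.
v=11: a=11^0·(≡3), b=11^1·(≡2) mod 11; (3|11)=+1, (2|11)=-1; (−1)^{0·1·5}·(+1)^1·(-1)^0 = +1.
v=13: a=13^1·(≡10), b=13^0·(≡2) mod 13; (10|13)=+1, (2|13)=-1; (−1)^{1·0·6}·(+1)^0·(-1)^1 = -1.
v=7: a=7^1·(≡3), b=7^2·(≡1) mod 7; (3|7)=-1, (1|7)=+1; (−1)^{1·2·3}·(-1)^2·(+1)^1 = +1.
v=∞: -546 < 0 and 330 > 0  ⇒  (a,b)_∞ = +1.
v=3: a=3^-1·(≡1), b=3^1·(≡2) mod 3; (1|3)=+1, (2|3)=-1; (−1)^{-1·1·1}·(+1)^1·(-1)^-1 = +1.
v=2: v_2(a)=-3, v_2(b)=-5; units ≡ 7, 5 (mod 8); ε·ε+αω+βω = 1·0+-3·1+-5·0 ≡ 1  ⇒  (a,b)_2 = -1.
v=5: a=5^4·(≡1), b=5^1·(≡1) mod 5; (1|5)=+1, (1|5)=+1; (−1)^{4·1·2}·(+1)^1·(+1)^4 = +1.
|Ram(-546, 330)| = 2, even; anisotropic at {2, 13}.

[2, 13]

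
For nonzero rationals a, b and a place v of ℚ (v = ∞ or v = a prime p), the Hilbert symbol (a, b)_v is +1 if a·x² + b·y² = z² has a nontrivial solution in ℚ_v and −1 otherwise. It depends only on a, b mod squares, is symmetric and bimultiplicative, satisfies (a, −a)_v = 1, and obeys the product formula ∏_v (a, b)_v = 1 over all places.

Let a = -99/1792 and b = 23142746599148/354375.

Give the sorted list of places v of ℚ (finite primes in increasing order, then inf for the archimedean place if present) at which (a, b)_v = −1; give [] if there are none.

[11, 19]

(a, b) ≡ (-77, 2261) mod (ℚ^×)²; places V = {2, 3, 5, 7, 11, 17, 19, 23, ∞}.
(a,b)_5: α=0, u≡3; β=-4, v≡4 (mod 5); (3|5)=-1, (4|5)=+1; sign (−1)^0·-1^-4·+1^0 = +1.
(a,b)_17: α=0, u≡15; β=1, v≡6 (mod 17); (15|17)=+1, (6|17)=-1; sign (−1)^0·+1^1·-1^0 = +1.
(a,b)_3: α=2, u≡1; β=-4, v≡2 (mod 3); (1|3)=+1, (2|3)=-1; sign (−1)^0·+1^-4·-1^2 = +1.
(a,b)_11: α=1, u≡9; β=2, v≡6 (mod 11); (9|11)=+1, (6|11)=-1; sign (−1)^0·+1^2·-1^1 = -1.
(a,b)_7: α=-1, u≡5; β=-1, v≡1 (mod 7); (5|7)=-1, (1|7)=+1; sign (−1)^1·-1^-1·+1^-1 = +1.
(a,b)_2: α=-8, β=2; u≡3, v≡5 (mod 8); ε(u)ε(v)=1·0, αω(v)=-8·1, βω(u)=2·1; sum ≡ 0  ⇒  +1.
(a,b)_19: α=0, u≡12; β=1, v≡5 (mod 19); (12|19)=-1, (5|19)=+1; sign (−1)^0·-1^1·+1^0 = -1.
(a,b)_23: α=0, u≡15; β=6, v≡5 (mod 23); (15|23)=-1, (5|23)=-1; sign (−1)^0·-1^6·-1^0 = +1.
(a,b)_∞: sgn(-77)=−, sgn(2261)=+, so +1.
(-77, 2261 / ℚ) ramifies at {11, 19}: a division algebra.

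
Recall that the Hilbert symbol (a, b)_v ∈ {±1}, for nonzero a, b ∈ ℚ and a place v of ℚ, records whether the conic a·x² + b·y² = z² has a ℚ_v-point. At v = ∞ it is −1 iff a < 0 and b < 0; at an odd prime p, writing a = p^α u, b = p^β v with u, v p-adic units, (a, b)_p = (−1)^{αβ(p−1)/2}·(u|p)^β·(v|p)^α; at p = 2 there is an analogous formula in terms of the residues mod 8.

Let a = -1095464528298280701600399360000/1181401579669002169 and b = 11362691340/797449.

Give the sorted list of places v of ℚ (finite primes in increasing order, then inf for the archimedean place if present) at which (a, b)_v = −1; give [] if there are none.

Mod squares: a ≡ -6006, b ≡ 35. Check v ∈ {∞, 2, 3, 5, 7, 11, 13, 19, 29, 47}.
v=29: a=29^-2·(≡18), b=29^0·(≡28) mod 29; (18|29)=-1, (28|29)=+1; (−1)^{-2·0·14}·(-1)^0·(+1)^-2 = +1.
v=5: a=5^4·(≡1), b=5^1·(≡2) mod 5; (1|5)=+1, (2|5)=-1; (−1)^{4·1·2}·(+1)^1·(-1)^4 = +1.
v=47: a=47^-6·(≡10), b=47^-2·(≡15) mod 47; (10|47)=-1, (15|47)=-1; (−1)^{-6·-2·23}·(-1)^-2·(-1)^-6 = +1.
v=11: a=11^5·(≡1), b=11^2·(≡6) mod 11; (1|11)=+1, (6|11)=-1; (−1)^{5·2·5}·(+1)^2·(-1)^5 = -1.
v=∞: -6006 < 0 and 35 > 0  ⇒  (a,b)_∞ = +1.
v=2: v_2(a)=19, v_2(b)=2; units ≡ 5, 3 (mod 8); ε·ε+αω+βω = 0·1+19·1+2·1 ≡ 1  ⇒  (a,b)_2 = -1.
v=7: a=7^5·(≡3), b=7^3·(≡3) mod 7; (3|7)=-1, (3|7)=-1; (−1)^{5·3·3}·(-1)^3·(-1)^5 = -1.
v=3: a=3^9·(≡2), b=3^4·(≡2) mod 3; (2|3)=-1, (2|3)=-1; (−1)^{9·4·1}·(-1)^4·(-1)^9 = -1.
v=19: a=19^-4·(≡1), b=19^-2·(≡5) mod 19; (1|19)=+1, (5|19)=+1; (−1)^{-4·-2·9}·(+1)^-2·(+1)^-4 = +1.
v=13: a=13^7·(≡5), b=13^2·(≡10) mod 13; (5|13)=-1, (10|13)=+1; (−1)^{7·2·6}·(-1)^2·(+1)^7 = +1.
(-6006, 35 / ℚ) ramifies at {2, 3, 7, 11}: a division algebra.

[2, 3, 7, 11]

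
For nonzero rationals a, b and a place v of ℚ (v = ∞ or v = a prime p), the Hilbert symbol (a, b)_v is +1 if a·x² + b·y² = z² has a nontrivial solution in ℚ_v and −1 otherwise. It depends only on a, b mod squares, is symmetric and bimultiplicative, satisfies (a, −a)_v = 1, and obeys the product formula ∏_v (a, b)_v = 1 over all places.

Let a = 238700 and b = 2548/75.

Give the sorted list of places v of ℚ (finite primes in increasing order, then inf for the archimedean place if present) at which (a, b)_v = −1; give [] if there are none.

[2, 3, 11, 13]

(a, b) ≡ (2387, 39) mod (ℚ^×)²; places V = {2, 3, 5, 7, 11, 13, 31, ∞}.
(a,b)_2: α=2, β=2; u≡3, v≡7 (mod 8); ε(u)ε(v)=1·1, αω(v)=2·0, βω(u)=2·1; sum ≡ 1  ⇒  -1.
(a,b)_11: α=1, u≡8; β=0, v≡2 (mod 11); (8|11)=-1, (2|11)=-1; sign (−1)^0·-1^0·-1^1 = -1.
(a,b)_13: α=0, u≡7; β=1, v≡4 (mod 13); (7|13)=-1, (4|13)=+1; sign (−1)^0·-1^1·+1^0 = -1.
(a,b)_3: α=0, u≡2; β=-1, v≡1 (mod 3); (2|3)=-1, (1|3)=+1; sign (−1)^0·-1^-1·+1^0 = -1.
(a,b)_5: α=2, u≡3; β=-2, v≡1 (mod 5); (3|5)=-1, (1|5)=+1; sign (−1)^0·-1^-2·+1^2 = +1.
(a,b)_∞: sgn(2387)=+, sgn(39)=+, so +1.
(a,b)_7: α=1, u≡3; β=2, v≡2 (mod 7); (3|7)=-1, (2|7)=+1; sign (−1)^0·-1^2·+1^1 = +1.
(a,b)_31: α=1, u≡12; β=0, v≡10 (mod 31); (12|31)=-1, (10|31)=+1; sign (−1)^0·-1^0·+1^1 = +1.
Ram(2387, 39) = {2, 3, 11, 13}; no ℚ_2-point on the conic.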